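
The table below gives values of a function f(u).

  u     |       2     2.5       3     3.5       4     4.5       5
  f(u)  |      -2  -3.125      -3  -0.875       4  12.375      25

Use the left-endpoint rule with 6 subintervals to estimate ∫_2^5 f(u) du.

3.6875

Δu = 0.5.
Sum = 0.5·[(-2) + (-3.125) + (-3) + (-0.875) + 4 + 12.375] = 3.6875.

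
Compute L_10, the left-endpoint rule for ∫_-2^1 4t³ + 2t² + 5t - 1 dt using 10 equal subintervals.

-26.43

Δt = (1 − (-2))/10 = 0.3.
Left endpoints: -2, -1.7, -1.4, -1.1, -0.8, -0.5, -0.2, 0.1, 0.4, 0.7.
f(-2) = -35, f(-1.7) = -23.372, f(-1.4) = -15.056, f(-1.1) = -9.404, f(-0.8) = -5.768, f(-0.5) = -3.5, f(-0.2) = -1.952, f(0.1) = -0.476, f(0.4) = 1.576, f(0.7) = 4.852.
Sum = Δt · [f(-2) + f(-1.7) + f(-1.4) + ...].
Sum = -26.43.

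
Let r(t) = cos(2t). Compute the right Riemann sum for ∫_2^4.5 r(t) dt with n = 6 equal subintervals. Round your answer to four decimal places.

Δt = (4.5 − 2)/6 = 5/12.
Right endpoints: 29/12, 17/6, 3.25, 11/3, 49/12, 4.5.
r(29/12) ≈ 0.1206, r(17/6) ≈ 0.8159, r(3.25) ≈ 0.9766, r(11/3) ≈ 0.4974, r(49/12) ≈ -0.3076, r(4.5) ≈ -0.9111.
Sum = Δt · [r(29/12) + r(17/6) + r(3.25) + ...].
Sum ≈ 0.4966.

0.4966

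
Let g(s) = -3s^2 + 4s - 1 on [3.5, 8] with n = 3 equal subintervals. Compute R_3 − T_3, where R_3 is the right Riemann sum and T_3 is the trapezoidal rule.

R_3 = -478.125.
T_3 = -375.1875.
R_3 − T_3 = -102.9375.

-102.9375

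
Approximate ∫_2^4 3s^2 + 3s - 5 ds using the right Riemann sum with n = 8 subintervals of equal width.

Δs = (4 − 2)/8 = 0.25.
Right endpoints: 2.25, 2.5, 2.75, 3, 3.25, 3.5, 3.75, 4.
f(2.25) = 16.9375, f(2.5) = 21.25, f(2.75) = 25.9375, f(3) = 31, f(3.25) = 36.4375, f(3.5) = 42.25, f(3.75) = 48.4375, f(4) = 55.
Sum = Δs · [f(2.25) + f(2.5) + f(2.75) + ...].
Sum = 69.3125.

69.3125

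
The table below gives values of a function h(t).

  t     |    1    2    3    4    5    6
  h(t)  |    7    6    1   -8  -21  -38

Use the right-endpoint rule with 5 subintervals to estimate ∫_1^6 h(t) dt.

-60

Δt = 1.
Sum = 1·[6 + 1 + (-8) + (-21) + (-38)] = -60.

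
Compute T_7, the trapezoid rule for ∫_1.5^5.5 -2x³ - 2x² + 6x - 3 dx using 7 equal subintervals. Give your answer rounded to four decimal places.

Δx = (5.5 − 1.5)/7 = 4/7.
f(1.5) = -5.25, f(29/14) = -23227/1372, f(37/14) = -52179/1372, f(45/14) = -97131/1372, f(53/14) = -161155/1372, f(61/14) = -247323/1372, f(69/14) = -358707/1372, f(5.5) = -363.25.
T_7 = (Δx/2)·[f(x_0) + 2f(x_1) + ... + 2f(x_{6}) + f(x_7)].
Sum ≈ -496.6735.

-496.6735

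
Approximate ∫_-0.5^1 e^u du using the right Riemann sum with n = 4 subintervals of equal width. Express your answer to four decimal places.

2.5324

Δu = (1 − (-0.5))/4 = 0.375.
Right endpoints: -0.125, 0.25, 0.625, 1.
f(-0.125) ≈ 0.8825, f(0.25) ≈ 1.2840, f(0.625) ≈ 1.8682, f(1) ≈ 2.7183.
Sum = Δu · [f(-0.125) + f(0.25) + f(0.625) + f(1)].
Sum ≈ 2.5324.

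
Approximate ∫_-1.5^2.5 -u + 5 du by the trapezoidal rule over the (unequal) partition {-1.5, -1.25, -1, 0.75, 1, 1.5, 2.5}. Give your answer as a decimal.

18

Subinterval widths: 0.25, 0.25, 1.75, 0.25, 0.5, 1.
f(-1.5) = 6.5, f(-1.25) = 6.25, f(-1) = 6, f(0.75) = 4.25, f(1) = 4, f(1.5) = 3.5, f(2.5) = 2.5.
On each subinterval the trapezoid contributes (Δu_i/2)·[f(u_{i-1}) + f(u_i)].
Sum = 18.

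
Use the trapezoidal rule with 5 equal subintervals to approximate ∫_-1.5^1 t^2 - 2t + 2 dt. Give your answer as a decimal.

7.8125

Δt = (1 − (-1.5))/5 = 0.5.
f(-1.5) = 7.25, f(-1) = 5, f(-0.5) = 3.25, f(0) = 2, f(0.5) = 1.25, f(1) = 1.
T_5 = (Δt/2)·[f(t_0) + 2f(t_1) + ... + 2f(t_{4}) + f(t_5)].
Sum = 7.8125.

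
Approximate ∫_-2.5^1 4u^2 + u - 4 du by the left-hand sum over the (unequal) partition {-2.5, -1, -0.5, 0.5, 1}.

22.5

Subinterval widths: 1.5, 0.5, 1, 0.5.
Left endpoints: -2.5, -1, -0.5, 0.5.
f(-2.5) = 18.5, f(-1) = -1, f(-0.5) = -3.5, f(0.5) = -2.5.
Sum = Σ Δu_i · f(u_i).
Sum = 22.5.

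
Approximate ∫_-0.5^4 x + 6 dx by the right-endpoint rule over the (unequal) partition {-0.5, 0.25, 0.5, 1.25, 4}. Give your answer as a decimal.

Subinterval widths: 0.75, 0.25, 0.75, 2.75.
Right endpoints: 0.25, 0.5, 1.25, 4.
f(0.25) = 6.25, f(0.5) = 6.5, f(1.25) = 7.25, f(4) = 10.
Sum = Σ Δx_i · f(x_i).
Sum = 39.25.

39.25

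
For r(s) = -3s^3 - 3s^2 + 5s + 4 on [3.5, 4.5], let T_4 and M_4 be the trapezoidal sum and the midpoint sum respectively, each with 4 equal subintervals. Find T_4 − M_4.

T_4 = -219.65625.
M_4 = -219.046875.
T_4 − M_4 = -0.609375.

-0.609375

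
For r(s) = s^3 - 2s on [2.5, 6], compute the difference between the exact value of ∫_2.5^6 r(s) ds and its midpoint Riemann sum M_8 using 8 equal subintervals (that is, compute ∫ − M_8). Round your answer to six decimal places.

Exact integral: ∫_2.5^6 r(s) ds = 284.484375.
M_8 ≈ 283.77258301.
Error ≈ 284.484375 − 283.77258301 ≈ 0.711792.

0.711792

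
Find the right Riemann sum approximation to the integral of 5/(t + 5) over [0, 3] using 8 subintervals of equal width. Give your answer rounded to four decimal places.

Δt = (3 − 0)/8 = 0.375.
Right endpoints: 0.375, 0.75, 1.125, 1.5, 1.875, 2.25, 2.625, 3.
f(0.375) = 40/43, f(0.75) = 20/23, f(1.125) = 40/49, f(1.5) = 10/13, f(1.875) = 8/11, f(2.25) = 20/29, f(2.625) = 40/61, f(3) = 0.625.
Sum = Δt · [f(0.375) + f(0.75) + f(1.125) + ...].
Sum ≈ 2.2811.

2.2811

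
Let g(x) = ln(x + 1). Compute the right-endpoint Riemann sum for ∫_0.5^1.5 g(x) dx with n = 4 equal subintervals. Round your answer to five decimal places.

Δx = (1.5 − 0.5)/4 = 0.25.
Right endpoints: 0.75, 1, 1.25, 1.5.
g(0.75) ≈ 0.55962, g(1) ≈ 0.69315, g(1.25) ≈ 0.81093, g(1.5) ≈ 0.91629.
Sum = Δx · [g(0.75) + g(1) + g(1.25) + g(1.5)].
Sum ≈ 0.74500.

0.74500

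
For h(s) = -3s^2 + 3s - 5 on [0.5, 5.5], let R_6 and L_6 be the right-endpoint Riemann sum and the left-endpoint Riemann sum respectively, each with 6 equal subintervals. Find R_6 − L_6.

-62.5

R_6 ≈ -179.23611.
L_6 ≈ -116.73611.
R_6 − L_6 = -62.5.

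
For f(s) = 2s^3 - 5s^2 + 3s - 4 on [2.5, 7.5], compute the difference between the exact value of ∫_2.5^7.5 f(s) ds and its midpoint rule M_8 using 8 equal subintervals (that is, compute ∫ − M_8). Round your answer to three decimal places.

Exact integral: ∫_2.5^7.5 f(s) ds ≈ 940.41667.
M_8 = 936.34765625.
Error ≈ 940.41667 − 936.34765625 ≈ 4.069.

4.069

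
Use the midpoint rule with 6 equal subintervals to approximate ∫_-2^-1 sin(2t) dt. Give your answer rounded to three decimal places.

-0.119

Δt = (-1 − (-2))/6 = 1/6.
Midpoints: -23/12, -1.75, -19/12, -17/12, -1.25, -13/12.
f(-23/12) ≈ 0.638, f(-1.75) ≈ 0.351, f(-19/12) ≈ 0.025, f(-17/12) ≈ -0.303, f(-1.25) ≈ -0.598, f(-13/12) ≈ -0.828.
Sum = Δt · [f(-23/12) + f(-1.75) + f(-19/12) + ...].
Sum ≈ -0.119.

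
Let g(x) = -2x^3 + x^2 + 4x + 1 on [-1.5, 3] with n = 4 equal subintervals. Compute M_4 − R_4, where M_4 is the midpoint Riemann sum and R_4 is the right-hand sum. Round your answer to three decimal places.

M_4 ≈ -8.18262.
R_4 ≈ -33.41602.
M_4 − R_4 ≈ 25.233.

25.233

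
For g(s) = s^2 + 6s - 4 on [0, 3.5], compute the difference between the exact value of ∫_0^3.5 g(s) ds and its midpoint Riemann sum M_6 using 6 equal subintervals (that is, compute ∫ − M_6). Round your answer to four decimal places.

0.0992

Exact integral: ∫_0^3.5 g(s) ds ≈ 37.041667.
M_6 ≈ 36.942419.
Error ≈ 37.041667 − 36.942419 ≈ 0.0992.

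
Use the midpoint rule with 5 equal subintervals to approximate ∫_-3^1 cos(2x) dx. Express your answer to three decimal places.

0.351

Δx = (1 − (-3))/5 = 0.8.
Midpoints: -2.6, -1.8, -1, -0.2, 0.6.
f(-2.6) ≈ 0.469, f(-1.8) ≈ -0.897, f(-1) ≈ -0.416, f(-0.2) ≈ 0.921, f(0.6) ≈ 0.362.
Sum = Δx · [f(-2.6) + f(-1.8) + f(-1) + f(-0.2) + f(0.6)].
Sum ≈ 0.351.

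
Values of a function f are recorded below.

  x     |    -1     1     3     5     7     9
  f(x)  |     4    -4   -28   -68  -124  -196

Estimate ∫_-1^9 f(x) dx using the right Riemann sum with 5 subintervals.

-840

Δx = 2.
Sum = 2·[(-4) + (-28) + (-68) + (-124) + (-196)] = -840.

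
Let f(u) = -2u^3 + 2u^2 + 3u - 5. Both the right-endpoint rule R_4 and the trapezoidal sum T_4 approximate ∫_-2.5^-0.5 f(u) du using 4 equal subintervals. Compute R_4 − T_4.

R_4 = 2.5.
T_4 = 11.75.
R_4 − T_4 = -9.25.

-9.25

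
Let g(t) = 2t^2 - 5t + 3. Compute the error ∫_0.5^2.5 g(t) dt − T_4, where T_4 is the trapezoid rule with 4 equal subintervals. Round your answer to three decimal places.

Exact integral: ∫_0.5^2.5 g(t) dt ≈ 1.33333.
T_4 = 1.5.
Error ≈ 1.33333 − 1.5 ≈ -0.167.

-0.167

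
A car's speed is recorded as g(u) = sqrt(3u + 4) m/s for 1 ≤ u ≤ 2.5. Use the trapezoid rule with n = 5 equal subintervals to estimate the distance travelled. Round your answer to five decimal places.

4.54976

Δu = (2.5 − 1)/5 = 0.3.
g(1) ≈ 2.64575, g(1.3) ≈ 2.81069, g(1.6) ≈ 2.96648, g(1.9) ≈ 3.11448, g(2.2) ≈ 3.25576, g(2.5) ≈ 3.39116.
T_5 = (Δu/2)·[g(u_0) + 2g(u_1) + ... + 2g(u_{4}) + g(u_5)].
Sum ≈ 4.54976.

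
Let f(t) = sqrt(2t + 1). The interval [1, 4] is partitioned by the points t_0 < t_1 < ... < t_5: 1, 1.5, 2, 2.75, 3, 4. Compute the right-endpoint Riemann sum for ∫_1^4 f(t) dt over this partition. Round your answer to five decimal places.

Subinterval widths: 0.5, 0.5, 0.75, 0.25, 1.
Right endpoints: 1.5, 2, 2.75, 3, 4.
f(1.5) ≈ 2.00000, f(2) ≈ 2.23607, f(2.75) ≈ 2.54951, f(3) ≈ 2.64575, f(4) ≈ 3.00000.
Sum = Σ Δt_i · f(t_i).
Sum ≈ 7.69160.

7.69160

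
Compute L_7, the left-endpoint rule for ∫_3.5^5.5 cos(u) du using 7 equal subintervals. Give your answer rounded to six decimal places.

Δu = (5.5 − 3.5)/7 = 2/7.
Left endpoints: 3.5, 53/14, 57/14, 61/14, 65/14, 69/14, 73/14.
f(3.5) ≈ -0.936457, f(53/14) ≈ -0.799628, f(57/14) ≈ -0.597966, f(61/14) ≈ -0.347821, f(65/14) ≈ -0.069476, f(69/14) ≈ 0.214503, f(73/14) ≈ 0.481089.
Sum = Δu · [f(3.5) + f(53/14) + f(57/14) + ...].
Sum ≈ -0.587359.

-0.587359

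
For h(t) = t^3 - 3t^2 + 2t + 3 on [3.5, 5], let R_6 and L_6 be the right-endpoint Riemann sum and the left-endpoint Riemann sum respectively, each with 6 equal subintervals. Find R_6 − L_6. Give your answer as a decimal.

R_6 = 59.87109375.
L_6 = 48.15234375.
R_6 − L_6 = 11.71875.

11.71875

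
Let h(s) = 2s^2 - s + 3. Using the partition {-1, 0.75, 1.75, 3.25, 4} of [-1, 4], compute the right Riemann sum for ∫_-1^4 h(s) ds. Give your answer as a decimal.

Subinterval widths: 1.75, 1, 1.5, 0.75.
Right endpoints: 0.75, 1.75, 3.25, 4.
h(0.75) = 3.375, h(1.75) = 7.375, h(3.25) = 20.875, h(4) = 31.
Sum = Σ Δs_i · h(s_i).
Sum = 67.84375.

67.84375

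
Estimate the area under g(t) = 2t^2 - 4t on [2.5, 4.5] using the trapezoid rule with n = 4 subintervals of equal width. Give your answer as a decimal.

Δt = (4.5 − 2.5)/4 = 0.5.
g(2.5) = 2.5, g(3) = 6, g(3.5) = 10.5, g(4) = 16, g(4.5) = 22.5.
T_4 = (Δt/2)·[g(t_0) + 2g(t_1) + 2g(t_2) + 2g(t_3) + g(t_4)].
Sum = 22.5.

22.5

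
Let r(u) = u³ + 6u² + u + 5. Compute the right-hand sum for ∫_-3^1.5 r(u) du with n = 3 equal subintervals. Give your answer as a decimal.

Δu = (1.5 − (-3))/3 = 1.5.
Right endpoints: -1.5, 0, 1.5.
r(-1.5) = 13.625, r(0) = 5, r(1.5) = 23.375.
Sum = Δu · [r(-1.5) + r(0) + r(1.5)].
Sum = 63.

63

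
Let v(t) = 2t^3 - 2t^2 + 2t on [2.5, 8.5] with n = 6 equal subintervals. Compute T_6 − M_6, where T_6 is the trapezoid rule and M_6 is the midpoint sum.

46.5

T_6 = 2288.5.
M_6 = 2242.
T_6 − M_6 = 46.5.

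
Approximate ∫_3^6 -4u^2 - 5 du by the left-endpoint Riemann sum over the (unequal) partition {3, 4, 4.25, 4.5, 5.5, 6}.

-226.5625

Subinterval widths: 1, 0.25, 0.25, 1, 0.5.
Left endpoints: 3, 4, 4.25, 4.5, 5.5.
f(3) = -41, f(4) = -69, f(4.25) = -77.25, f(4.5) = -86, f(5.5) = -126.
Sum = Σ Δu_i · f(u_i).
Sum = -226.5625.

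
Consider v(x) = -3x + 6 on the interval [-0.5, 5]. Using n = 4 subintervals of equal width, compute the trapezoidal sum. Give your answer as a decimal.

Δx = (5 − (-0.5))/4 = 1.375.
v(-0.5) = 7.5, v(0.875) = 3.375, v(2.25) = -0.75, v(3.625) = -4.875, v(5) = -9.
T_4 = (Δx/2)·[v(x_0) + 2v(x_1) + 2v(x_2) + 2v(x_3) + v(x_4)].
Sum = -4.125.

-4.125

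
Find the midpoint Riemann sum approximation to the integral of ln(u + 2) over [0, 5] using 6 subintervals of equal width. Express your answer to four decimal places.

Δu = (5 − 0)/6 = 5/6.
Midpoints: 5/12, 1.25, 25/12, 35/12, 3.75, 55/12.
f(5/12) ≈ 0.8824, f(1.25) ≈ 1.1787, f(25/12) ≈ 1.4069, f(35/12) ≈ 1.5926, f(3.75) ≈ 1.7492, f(55/12) ≈ 1.8845.
Sum = Δu · [f(5/12) + f(1.25) + f(25/12) + ...].
Sum ≈ 7.2453.

7.2453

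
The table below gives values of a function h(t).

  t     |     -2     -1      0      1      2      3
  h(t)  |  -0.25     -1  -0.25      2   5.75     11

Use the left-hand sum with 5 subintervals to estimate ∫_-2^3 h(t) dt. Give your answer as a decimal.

Δt = 1.
Sum = 1·[(-0.25) + (-1) + (-0.25) + 2 + 5.75] = 6.25.

6.25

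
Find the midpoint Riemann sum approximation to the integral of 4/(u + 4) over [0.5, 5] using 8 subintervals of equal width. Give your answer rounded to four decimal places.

2.7706

Δu = (5 − 0.5)/8 = 0.5625.
Midpoints: 0.78125, 1.34375, 1.90625, 2.46875, 3.03125, 3.59375, 4.15625, 4.71875.
f(0.78125) = 128/153, f(1.34375) = 128/171, f(1.90625) = 128/189, f(2.46875) = 128/207, f(3.03125) = 128/225, f(3.59375) = 128/243, f(4.15625) = 128/261, f(4.71875) = 128/279.
Sum = Δu · [f(0.78125) + f(1.34375) + f(1.90625) + ...].
Sum ≈ 2.7706.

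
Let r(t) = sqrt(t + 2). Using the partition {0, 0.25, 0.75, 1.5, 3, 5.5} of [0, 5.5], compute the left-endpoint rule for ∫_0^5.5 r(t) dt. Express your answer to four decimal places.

Subinterval widths: 0.25, 0.5, 0.75, 1.5, 2.5.
Left endpoints: 0, 0.25, 0.75, 1.5, 3.
r(0) ≈ 1.4142, r(0.25) ≈ 1.5000, r(0.75) ≈ 1.6583, r(1.5) ≈ 1.8708, r(3) ≈ 2.2361.
Sum = Σ Δt_i · r(t_i).
Sum ≈ 10.7437.

10.7437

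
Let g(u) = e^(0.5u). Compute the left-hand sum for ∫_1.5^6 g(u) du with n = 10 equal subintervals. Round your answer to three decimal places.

Δu = (6 − 1.5)/10 = 0.45.
Left endpoints: 1.5, 1.95, 2.4, 2.85, 3.3, 3.75, 4.2, 4.65, 5.1, 5.55.
g(1.5) ≈ 2.117, g(1.95) ≈ 2.651, g(2.4) ≈ 3.320, g(2.85) ≈ 4.158, g(3.3) ≈ 5.207, g(3.75) ≈ 6.521, g(4.2) ≈ 8.166, g(4.65) ≈ 10.227, g(5.1) ≈ 12.807, g(5.55) ≈ 16.039.
Sum = Δu · [g(1.5) + g(1.95) + g(2.4) + ...].
Sum ≈ 32.046.

32.046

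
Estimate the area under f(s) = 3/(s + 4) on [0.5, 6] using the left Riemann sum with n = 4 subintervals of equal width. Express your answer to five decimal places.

Δs = (6 − 0.5)/4 = 1.375.
Left endpoints: 0.5, 1.875, 3.25, 4.625.
f(0.5) = 2/3, f(1.875) = 24/47, f(3.25) = 12/29, f(4.625) = 8/23.
Sum = Δs · [f(0.5) + f(1.875) + f(3.25) + f(4.625)].
Sum ≈ 2.66602.

2.66602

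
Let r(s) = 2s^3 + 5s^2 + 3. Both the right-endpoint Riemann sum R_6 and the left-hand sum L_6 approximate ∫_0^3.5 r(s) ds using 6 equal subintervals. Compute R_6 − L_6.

R_6 ≈ 202.941262.
L_6 ≈ 117.191262.
R_6 − L_6 = 85.75.

85.75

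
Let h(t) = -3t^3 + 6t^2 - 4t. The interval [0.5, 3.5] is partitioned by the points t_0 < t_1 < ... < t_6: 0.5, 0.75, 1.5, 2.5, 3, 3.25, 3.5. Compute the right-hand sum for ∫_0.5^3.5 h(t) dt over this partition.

Subinterval widths: 0.25, 0.75, 1, 0.5, 0.25, 0.25.
Right endpoints: 0.75, 1.5, 2.5, 3, 3.25, 3.5.
h(0.75) = -0.890625, h(1.5) = -2.625, h(2.5) = -19.375, h(3) = -39, h(3.25) = -52.609375, h(3.5) = -69.125.
Sum = Σ Δt_i · h(t_i).
Sum = -71.5.

-71.5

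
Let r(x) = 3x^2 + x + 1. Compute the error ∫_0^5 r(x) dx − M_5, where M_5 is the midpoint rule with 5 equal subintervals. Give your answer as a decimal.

1.25

Exact integral: ∫_0^5 r(x) dx = 142.5.
M_5 = 141.25.
Error = 142.5 − 141.25 = 1.25.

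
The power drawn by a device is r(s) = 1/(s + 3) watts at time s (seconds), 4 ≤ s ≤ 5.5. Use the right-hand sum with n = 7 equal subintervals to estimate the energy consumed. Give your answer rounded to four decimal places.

Δs = (5.5 − 4)/7 = 3/14.
Right endpoints: 59/14, 31/7, 65/14, 34/7, 71/14, 37/7, 5.5.
r(59/14) = 14/101, r(31/7) = 7/52, r(65/14) = 14/107, r(34/7) = 7/55, r(71/14) = 14/113, r(37/7) = 7/58, r(5.5) = 2/17.
Sum = Δs · [r(59/14) + r(31/7) + r(65/14) + ...].
Sum ≈ 0.1915.

0.1915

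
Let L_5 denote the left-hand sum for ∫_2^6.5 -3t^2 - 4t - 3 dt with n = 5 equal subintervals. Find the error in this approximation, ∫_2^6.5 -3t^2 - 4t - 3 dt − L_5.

Exact integral: ∫_2^6.5 f(t) dt = -356.625.
L_5 = -298.71.
Error = -356.625 − (-298.71) = -57.915.

-57.915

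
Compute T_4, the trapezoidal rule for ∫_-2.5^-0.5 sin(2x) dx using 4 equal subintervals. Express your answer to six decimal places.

-0.117444

Δx = (-0.5 − (-2.5))/4 = 0.5.
f(-2.5) ≈ 0.958924, f(-2) ≈ 0.756802, f(-1.5) ≈ -0.141120, f(-1) ≈ -0.909297, f(-0.5) ≈ -0.841471.
T_4 = (Δx/2)·[f(x_0) + 2f(x_1) + 2f(x_2) + 2f(x_3) + f(x_4)].
Sum ≈ -0.117444.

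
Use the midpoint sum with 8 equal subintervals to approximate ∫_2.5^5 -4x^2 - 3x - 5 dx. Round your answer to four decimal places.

-186.3770

Δx = (5 − 2.5)/8 = 0.3125.
Midpoints: 2.65625, 2.96875, 3.28125, 3.59375, 3.90625, 4.21875, 4.53125, 4.84375.
f(2.65625) = -41.19140625, f(2.96875) = -49.16015625, f(3.28125) = -57.91015625, f(3.59375) = -67.44140625, f(3.90625) = -77.75390625, f(4.21875) = -88.84765625, f(4.53125) = -100.72265625, f(4.84375) = -113.37890625.
Sum = Δx · [f(2.65625) + f(2.96875) + f(3.28125) + ...].
Sum ≈ -186.3770.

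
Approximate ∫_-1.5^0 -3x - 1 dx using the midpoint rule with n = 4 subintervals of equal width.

Δx = (0 − (-1.5))/4 = 0.375.
Midpoints: -1.3125, -0.9375, -0.5625, -0.1875.
f(-1.3125) = 2.9375, f(-0.9375) = 1.8125, f(-0.5625) = 0.6875, f(-0.1875) = -0.4375.
Sum = Δx · [f(-1.3125) + f(-0.9375) + f(-0.5625) + f(-0.1875)].
Sum = 1.875.

1.875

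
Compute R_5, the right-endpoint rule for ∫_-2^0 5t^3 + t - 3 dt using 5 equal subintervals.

Δt = (0 − (-2))/5 = 0.4.
Right endpoints: -1.6, -1.2, -0.8, -0.4, 0.
f(-1.6) = -25.08, f(-1.2) = -12.84, f(-0.8) = -6.36, f(-0.4) = -3.72, f(0) = -3.
Sum = Δt · [f(-1.6) + f(-1.2) + f(-0.8) + f(-0.4) + f(0)].
Sum = -20.4.

-20.4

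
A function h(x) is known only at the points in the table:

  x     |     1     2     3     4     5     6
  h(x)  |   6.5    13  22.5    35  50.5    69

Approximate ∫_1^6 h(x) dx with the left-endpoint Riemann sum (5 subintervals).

127.5

Δx = 1.
Sum = 1·[6.5 + 13 + 22.5 + 35 + 50.5] = 127.5.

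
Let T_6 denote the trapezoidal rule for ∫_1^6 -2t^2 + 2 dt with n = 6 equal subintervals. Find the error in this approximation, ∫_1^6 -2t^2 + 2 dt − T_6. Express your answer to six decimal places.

1.157407

Exact integral: ∫_1^6 f(t) dt ≈ -133.33333333.
T_6 ≈ -134.49074074.
Error ≈ -133.33333333 − (-134.49074074) ≈ 1.157407.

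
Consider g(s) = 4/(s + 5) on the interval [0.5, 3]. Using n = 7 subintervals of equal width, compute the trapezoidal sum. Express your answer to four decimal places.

Δs = (3 − 0.5)/7 = 5/14.
g(0.5) = 8/11, g(6/7) = 28/41, g(17/14) = 56/87, g(11/7) = 14/23, g(27/14) = 56/97, g(16/7) = 28/51, g(37/14) = 56/107, g(3) = 0.5.
T_7 = (Δs/2)·[g(s_0) + 2g(s_1) + ... + 2g(s_{6}) + g(s_7)].
Sum ≈ 1.4995.

1.4995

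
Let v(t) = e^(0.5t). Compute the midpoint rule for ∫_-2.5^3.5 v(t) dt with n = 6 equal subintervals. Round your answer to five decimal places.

10.82310

Δt = (3.5 − (-2.5))/6 = 1.
Midpoints: -2, -1, 0, 1, 2, 3.
v(-2) ≈ 0.36788, v(-1) ≈ 0.60653, v(0) ≈ 1.00000, v(1) ≈ 1.64872, v(2) ≈ 2.71828, v(3) ≈ 4.48169.
Sum = Δt · [v(-2) + v(-1) + v(0) + ...].
Sum ≈ 10.82310.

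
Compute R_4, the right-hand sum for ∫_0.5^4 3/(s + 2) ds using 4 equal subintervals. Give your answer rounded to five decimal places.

Δs = (4 − 0.5)/4 = 0.875.
Right endpoints: 1.375, 2.25, 3.125, 4.
f(1.375) = 8/9, f(2.25) = 12/17, f(3.125) = 24/41, f(4) = 0.5.
Sum = Δs · [f(1.375) + f(2.25) + f(3.125) + f(4)].
Sum ≈ 2.34512.

2.34512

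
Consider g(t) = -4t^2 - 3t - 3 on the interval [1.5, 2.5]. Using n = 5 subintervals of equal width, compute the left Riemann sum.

-23.46

Δt = (2.5 − 1.5)/5 = 0.2.
Left endpoints: 1.5, 1.7, 1.9, 2.1, 2.3.
g(1.5) = -16.5, g(1.7) = -19.66, g(1.9) = -23.14, g(2.1) = -26.94, g(2.3) = -31.06.
Sum = Δt · [g(1.5) + g(1.7) + g(1.9) + g(2.1) + g(2.3)].
Sum = -23.46.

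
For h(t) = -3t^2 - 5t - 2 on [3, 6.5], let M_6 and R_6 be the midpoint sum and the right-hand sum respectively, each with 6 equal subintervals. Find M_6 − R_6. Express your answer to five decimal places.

M_6 ≈ -337.4522569.
R_6 ≈ -372.5434028.
M_6 − R_6 ≈ 35.09115.

35.09115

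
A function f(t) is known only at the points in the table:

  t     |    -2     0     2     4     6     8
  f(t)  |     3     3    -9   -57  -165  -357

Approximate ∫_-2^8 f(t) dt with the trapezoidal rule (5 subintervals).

-810

Δt = 2.
T_5 = (2/2)·[3 + 2·3 + 2·(-9) + 2·(-57) + 2·(-165) + (-357)] = -810.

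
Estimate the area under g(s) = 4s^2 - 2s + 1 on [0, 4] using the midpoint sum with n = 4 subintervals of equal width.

Δs = (4 − 0)/4 = 1.
Midpoints: 0.5, 1.5, 2.5, 3.5.
g(0.5) = 1, g(1.5) = 7, g(2.5) = 21, g(3.5) = 43.
Sum = Δs · [g(0.5) + g(1.5) + g(2.5) + g(3.5)].
Sum = 72.

72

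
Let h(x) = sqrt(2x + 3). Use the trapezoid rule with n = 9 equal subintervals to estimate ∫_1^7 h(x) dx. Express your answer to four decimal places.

Δx = (7 − 1)/9 = 2/3.
h(1) ≈ 2.2361, h(5/3) ≈ 2.5166, h(7/3) ≈ 2.7689, h(3) ≈ 3.0000, h(11/3) ≈ 3.2146, h(13/3) ≈ 3.4157, h(5) ≈ 3.6056, h(17/3) ≈ 3.7859, h(19/3) ≈ 3.9581, h(7) ≈ 4.1231.
T_9 = (Δx/2)·[h(x_0) + 2h(x_1) + ... + 2h(x_{8}) + h(x_9)].
Sum ≈ 19.6299.

19.6299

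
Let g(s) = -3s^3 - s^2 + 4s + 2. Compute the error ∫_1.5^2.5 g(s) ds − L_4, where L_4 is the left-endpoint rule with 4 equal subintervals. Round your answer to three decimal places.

Exact integral: ∫_1.5^2.5 g(s) ds ≈ -19.58333.
L_4 = -15.1875.
Error ≈ -19.58333 − (-15.1875) ≈ -4.396.

-4.396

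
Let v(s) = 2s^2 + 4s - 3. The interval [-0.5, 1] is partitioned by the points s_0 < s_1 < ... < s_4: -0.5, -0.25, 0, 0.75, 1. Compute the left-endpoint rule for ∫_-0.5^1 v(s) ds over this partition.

-4.0625

Subinterval widths: 0.25, 0.25, 0.75, 0.25.
Left endpoints: -0.5, -0.25, 0, 0.75.
v(-0.5) = -4.5, v(-0.25) = -3.875, v(0) = -3, v(0.75) = 1.125.
Sum = Σ Δs_i · v(s_i).
Sum = -4.0625.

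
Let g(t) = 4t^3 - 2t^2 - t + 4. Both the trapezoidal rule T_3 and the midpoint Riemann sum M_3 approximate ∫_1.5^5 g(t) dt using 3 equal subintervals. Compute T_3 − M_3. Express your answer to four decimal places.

44.0660

T_3 ≈ 570.856481.
M_3 ≈ 526.790509.
T_3 − M_3 ≈ 44.0660.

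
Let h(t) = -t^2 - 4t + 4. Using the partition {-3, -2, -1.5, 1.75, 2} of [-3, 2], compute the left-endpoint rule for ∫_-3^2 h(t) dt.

34.671875

Subinterval widths: 1, 0.5, 3.25, 0.25.
Left endpoints: -3, -2, -1.5, 1.75.
h(-3) = 7, h(-2) = 8, h(-1.5) = 7.75, h(1.75) = -6.0625.
Sum = Σ Δt_i · h(t_i).
Sum = 34.671875.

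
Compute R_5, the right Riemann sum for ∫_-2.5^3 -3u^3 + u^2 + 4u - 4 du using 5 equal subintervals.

Δu = (3 − (-2.5))/5 = 1.1.
Right endpoints: -1.4, -0.3, 0.8, 1.9, 3.
f(-1.4) = 0.592, f(-0.3) = -5.029, f(0.8) = -1.696, f(1.9) = -13.367, f(3) = -64.
Sum = Δu · [f(-1.4) + f(-0.3) + f(0.8) + f(1.9) + f(3)].
Sum = -91.85.

-91.85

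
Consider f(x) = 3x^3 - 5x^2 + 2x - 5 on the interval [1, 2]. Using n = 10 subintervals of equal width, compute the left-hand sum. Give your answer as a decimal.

Δx = (2 − 1)/10 = 0.1.
Left endpoints: 1, 1.1, 1.2, 1.3, 1.4, 1.5, 1.6, 1.7, 1.8, 1.9.
f(1) = -5, f(1.1) = -4.857, f(1.2) = -4.616, f(1.3) = -4.259, f(1.4) = -3.768, f(1.5) = -3.125, f(1.6) = -2.312, f(1.7) = -1.311, f(1.8) = -0.104, f(1.9) = 1.327.
Sum = Δx · [f(1) + f(1.1) + f(1.2) + ...].
Sum = -2.8025.

-2.8025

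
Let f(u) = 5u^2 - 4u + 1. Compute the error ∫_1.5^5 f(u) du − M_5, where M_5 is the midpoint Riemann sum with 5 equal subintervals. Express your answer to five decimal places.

Exact integral: ∫_1.5^5 f(u) du ≈ 160.7083333.
M_5 = 159.99375.
Error ≈ 160.7083333 − 159.99375 ≈ 0.71458.

0.71458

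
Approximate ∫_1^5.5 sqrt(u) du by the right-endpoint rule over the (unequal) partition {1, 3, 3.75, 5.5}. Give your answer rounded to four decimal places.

Subinterval widths: 2, 0.75, 1.75.
Right endpoints: 3, 3.75, 5.5.
f(3) ≈ 1.7321, f(3.75) ≈ 1.9365, f(5.5) ≈ 2.3452.
Sum = Σ Δu_i · f(u_i).
Sum ≈ 9.0206.

9.0206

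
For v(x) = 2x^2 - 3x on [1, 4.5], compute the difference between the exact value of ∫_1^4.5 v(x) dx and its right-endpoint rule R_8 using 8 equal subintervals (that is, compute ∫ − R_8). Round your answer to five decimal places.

Exact integral: ∫_1^4.5 v(x) dx ≈ 31.2083333.
R_8 ≈ 37.5566406.
Error ≈ 31.2083333 − 37.5566406 ≈ -6.34831.

-6.34831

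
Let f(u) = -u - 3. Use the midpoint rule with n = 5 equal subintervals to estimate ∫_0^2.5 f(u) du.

Δu = (2.5 − 0)/5 = 0.5.
Midpoints: 0.25, 0.75, 1.25, 1.75, 2.25.
f(0.25) = -3.25, f(0.75) = -3.75, f(1.25) = -4.25, f(1.75) = -4.75, f(2.25) = -5.25.
Sum = Δu · [f(0.25) + f(0.75) + f(1.25) + f(1.75) + f(2.25)].
Sum = -10.625.

-10.625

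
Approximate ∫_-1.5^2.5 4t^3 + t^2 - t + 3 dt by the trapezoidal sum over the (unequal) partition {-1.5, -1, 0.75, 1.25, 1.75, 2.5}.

52.125

Subinterval widths: 0.5, 1.75, 0.5, 0.5, 0.75.
f(-1.5) = -6.75, f(-1) = 1, f(0.75) = 4.5, f(1.25) = 11.125, f(1.75) = 25.75, f(2.5) = 69.25.
On each subinterval the trapezoid contributes (Δt_i/2)·[f(t_{i-1}) + f(t_i)].
Sum = 52.125.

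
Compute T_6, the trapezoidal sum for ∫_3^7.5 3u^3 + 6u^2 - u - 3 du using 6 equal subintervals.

3087.38671875

Δu = (7.5 − 3)/6 = 0.75.
f(3) = 129, f(3.75) = 235.828125, f(4.5) = 387.375, f(5.25) = 591.234375, f(6) = 855, f(6.75) = 1186.265625, f(7.5) = 1592.625.
T_6 = (Δu/2)·[f(u_0) + 2f(u_1) + ... + 2f(u_{5}) + f(u_6)].
Sum = 3087.38671875.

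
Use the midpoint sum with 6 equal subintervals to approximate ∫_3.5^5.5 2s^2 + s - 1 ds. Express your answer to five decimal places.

Δs = (5.5 − 3.5)/6 = 1/3.
Midpoints: 11/3, 4, 13/3, 14/3, 5, 16/3.
f(11/3) = 266/9, f(4) = 35, f(13/3) = 368/9, f(14/3) = 425/9, f(5) = 54, f(16/3) = 551/9.
Sum = Δs · [f(11/3) + f(4) + f(13/3) + ...].
Sum ≈ 89.29630.

89.29630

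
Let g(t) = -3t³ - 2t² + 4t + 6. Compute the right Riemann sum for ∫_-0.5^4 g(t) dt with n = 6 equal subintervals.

-260.89453125

Δt = (4 − (-0.5))/6 = 0.75.
Right endpoints: 0.25, 1, 1.75, 2.5, 3.25, 4.
g(0.25) = 6.828125, g(1) = 5, g(1.75) = -9.203125, g(2.5) = -43.375, g(3.25) = -105.109375, g(4) = -202.
Sum = Δt · [g(0.25) + g(1) + g(1.75) + ...].
Sum = -260.89453125.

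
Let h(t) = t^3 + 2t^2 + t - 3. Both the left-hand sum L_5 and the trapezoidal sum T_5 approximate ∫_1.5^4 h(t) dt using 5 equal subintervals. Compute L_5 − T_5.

-22.65625

L_5 = 80.9375.
T_5 = 103.59375.
L_5 − T_5 = -22.65625.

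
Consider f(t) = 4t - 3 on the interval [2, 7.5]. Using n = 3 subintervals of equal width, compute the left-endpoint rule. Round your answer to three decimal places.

Δt = (7.5 − 2)/3 = 11/6.
Left endpoints: 2, 23/6, 17/3.
f(2) = 5, f(23/6) = 37/3, f(17/3) = 59/3.
Sum = Δt · [f(2) + f(23/6) + f(17/3)].
Sum ≈ 67.833.

67.833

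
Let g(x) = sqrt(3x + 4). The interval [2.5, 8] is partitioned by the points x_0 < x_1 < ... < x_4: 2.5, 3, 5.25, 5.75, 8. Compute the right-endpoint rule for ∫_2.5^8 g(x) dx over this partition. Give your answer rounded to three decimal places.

26.013

Subinterval widths: 0.5, 2.25, 0.5, 2.25.
Right endpoints: 3, 5.25, 5.75, 8.
g(3) ≈ 3.606, g(5.25) ≈ 4.444, g(5.75) ≈ 4.610, g(8) ≈ 5.292.
Sum = Σ Δx_i · g(x_i).
Sum ≈ 26.013.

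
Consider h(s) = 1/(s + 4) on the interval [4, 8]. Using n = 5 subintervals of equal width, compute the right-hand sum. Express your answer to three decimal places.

Δs = (8 − 4)/5 = 0.8.
Right endpoints: 4.8, 5.6, 6.4, 7.2, 8.
h(4.8) = 5/44, h(5.6) = 5/48, h(6.4) = 5/52, h(7.2) = 5/56, h(8) = 1/12.
Sum = Δs · [h(4.8) + h(5.6) + h(6.4) + h(7.2) + h(8)].
Sum ≈ 0.389.

0.389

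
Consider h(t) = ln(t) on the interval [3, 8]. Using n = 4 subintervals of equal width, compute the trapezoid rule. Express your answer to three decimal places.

8.313

Δt = (8 − 3)/4 = 1.25.
h(3) ≈ 1.099, h(4.25) ≈ 1.447, h(5.5) ≈ 1.705, h(6.75) ≈ 1.910, h(8) ≈ 2.079.
T_4 = (Δt/2)·[h(t_0) + 2h(t_1) + 2h(t_2) + 2h(t_3) + h(t_4)].
Sum ≈ 8.313.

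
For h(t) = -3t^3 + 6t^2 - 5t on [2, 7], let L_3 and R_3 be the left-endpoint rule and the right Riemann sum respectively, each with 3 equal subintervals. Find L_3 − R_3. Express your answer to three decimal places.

1266.667

L_3 ≈ -677.77778.
R_3 ≈ -1944.44444.
L_3 − R_3 ≈ 1266.667.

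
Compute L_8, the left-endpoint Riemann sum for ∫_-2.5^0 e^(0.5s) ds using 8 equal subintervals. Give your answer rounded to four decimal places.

1.3184

Δs = (0 − (-2.5))/8 = 0.3125.
Left endpoints: -2.5, -2.1875, -1.875, -1.5625, -1.25, -0.9375, -0.625, -0.3125.
f(-2.5) ≈ 0.2865, f(-2.1875) ≈ 0.3350, f(-1.875) ≈ 0.3916, f(-1.5625) ≈ 0.4578, f(-1.25) ≈ 0.5353, f(-0.9375) ≈ 0.6258, f(-0.625) ≈ 0.7316, f(-0.3125) ≈ 0.8553.
Sum = Δs · [f(-2.5) + f(-2.1875) + f(-1.875) + ...].
Sum ≈ 1.3184.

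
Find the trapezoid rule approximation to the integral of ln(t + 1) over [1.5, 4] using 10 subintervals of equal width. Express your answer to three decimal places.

Δt = (4 − 1.5)/10 = 0.25.
f(1.5) ≈ 0.916, f(1.75) ≈ 1.012, f(2) ≈ 1.099, f(2.25) ≈ 1.179, f(2.5) ≈ 1.253, f(2.75) ≈ 1.322, f(3) ≈ 1.386, f(3.25) ≈ 1.447, f(3.5) ≈ 1.504, f(3.75) ≈ 1.558, f(4) ≈ 1.609.
T_10 = (Δt/2)·[f(t_0) + 2f(t_1) + ... + 2f(t_{9}) + f(t_10)].
Sum ≈ 3.255.

3.255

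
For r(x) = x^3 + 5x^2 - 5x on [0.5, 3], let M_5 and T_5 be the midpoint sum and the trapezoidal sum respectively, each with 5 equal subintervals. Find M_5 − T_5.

M_5 = 42.6171875.
T_5 = 44.21875.
M_5 − T_5 = -1.6015625.

-1.6015625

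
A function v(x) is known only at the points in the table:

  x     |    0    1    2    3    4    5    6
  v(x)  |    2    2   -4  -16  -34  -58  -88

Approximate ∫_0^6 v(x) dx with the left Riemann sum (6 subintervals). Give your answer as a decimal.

Δx = 1.
Sum = 1·[2 + 2 + (-4) + (-16) + (-34) + (-58)] = -108.

-108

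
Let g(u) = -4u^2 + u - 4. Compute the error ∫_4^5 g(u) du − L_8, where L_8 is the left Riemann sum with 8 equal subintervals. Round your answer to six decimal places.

Exact integral: ∫_4^5 g(u) du ≈ -80.83333333.
L_8 = -78.65625.
Error ≈ -80.83333333 − (-78.65625) ≈ -2.177083.

-2.177083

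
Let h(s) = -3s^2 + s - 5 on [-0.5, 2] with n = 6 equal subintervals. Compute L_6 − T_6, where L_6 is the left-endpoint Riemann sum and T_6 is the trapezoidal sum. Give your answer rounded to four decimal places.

1.8229

L_6 ≈ -17.144097.
T_6 ≈ -18.967014.
L_6 − T_6 ≈ 1.8229.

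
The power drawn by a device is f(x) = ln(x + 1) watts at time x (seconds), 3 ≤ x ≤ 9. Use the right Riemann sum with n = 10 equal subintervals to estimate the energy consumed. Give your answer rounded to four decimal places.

11.7511

Δx = (9 − 3)/10 = 0.6.
Right endpoints: 3.6, 4.2, 4.8, 5.4, 6, 6.6, 7.2, 7.8, 8.4, 9.
f(3.6) ≈ 1.5261, f(4.2) ≈ 1.6487, f(4.8) ≈ 1.7579, f(5.4) ≈ 1.8563, f(6) ≈ 1.9459, f(6.6) ≈ 2.0281, f(7.2) ≈ 2.1041, f(7.8) ≈ 2.1748, f(8.4) ≈ 2.2407, f(9) ≈ 2.3026.
Sum = Δx · [f(3.6) + f(4.2) + f(4.8) + ...].
Sum ≈ 11.7511.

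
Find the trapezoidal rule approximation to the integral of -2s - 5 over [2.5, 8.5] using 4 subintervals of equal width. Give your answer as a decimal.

Δs = (8.5 − 2.5)/4 = 1.5.
f(2.5) = -10, f(4) = -13, f(5.5) = -16, f(7) = -19, f(8.5) = -22.
T_4 = (Δs/2)·[f(s_0) + 2f(s_1) + 2f(s_2) + 2f(s_3) + f(s_4)].
Sum = -96.

-96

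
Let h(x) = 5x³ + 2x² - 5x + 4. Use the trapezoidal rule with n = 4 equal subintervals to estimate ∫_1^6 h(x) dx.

Δx = (6 − 1)/4 = 1.25.
h(1) = 6, h(2.25) = 59.828125, h(3.5) = 225.375, h(4.75) = 561.234375, h(6) = 1126.
T_4 = (Δx/2)·[h(x_0) + 2h(x_1) + 2h(x_2) + 2h(x_3) + h(x_4)].
Sum = 1765.546875.

1765.546875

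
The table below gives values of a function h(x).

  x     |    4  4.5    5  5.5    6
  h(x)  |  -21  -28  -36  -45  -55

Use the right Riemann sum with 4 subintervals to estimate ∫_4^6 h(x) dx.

-82

Δx = 0.5.
Sum = 0.5·[(-28) + (-36) + (-45) + (-55)] = -82.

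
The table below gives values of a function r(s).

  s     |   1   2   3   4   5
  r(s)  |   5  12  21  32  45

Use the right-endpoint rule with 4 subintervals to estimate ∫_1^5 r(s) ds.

Δs = 1.
Sum = 1·[12 + 21 + 32 + 45] = 110.

110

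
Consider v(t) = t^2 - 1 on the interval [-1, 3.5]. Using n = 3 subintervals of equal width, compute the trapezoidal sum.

11.8125

Δt = (3.5 − (-1))/3 = 1.5.
v(-1) = 0, v(0.5) = -0.75, v(2) = 3, v(3.5) = 11.25.
T_3 = (Δt/2)·[v(t_0) + 2v(t_1) + 2v(t_2) + v(t_3)].
Sum = 11.8125.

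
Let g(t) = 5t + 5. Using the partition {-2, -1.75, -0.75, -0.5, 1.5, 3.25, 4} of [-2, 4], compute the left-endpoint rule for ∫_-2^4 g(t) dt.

Subinterval widths: 0.25, 1, 0.25, 2, 1.75, 0.75.
Left endpoints: -2, -1.75, -0.75, -0.5, 1.5, 3.25.
g(-2) = -5, g(-1.75) = -3.75, g(-0.75) = 1.25, g(-0.5) = 2.5, g(1.5) = 12.5, g(3.25) = 21.25.
Sum = Σ Δt_i · g(t_i).
Sum = 38.125.

38.125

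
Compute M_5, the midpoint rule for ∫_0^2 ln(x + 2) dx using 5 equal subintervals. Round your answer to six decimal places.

Δx = (2 − 0)/5 = 0.4.
Midpoints: 0.2, 0.6, 1, 1.4, 1.8.
f(0.2) ≈ 0.788457, f(0.6) ≈ 0.955511, f(1) ≈ 1.098612, f(1.4) ≈ 1.223775, f(1.8) ≈ 1.335001.
Sum = Δx · [f(0.2) + f(0.6) + f(1) + f(1.4) + f(1.8)].
Sum ≈ 2.160543.

2.160543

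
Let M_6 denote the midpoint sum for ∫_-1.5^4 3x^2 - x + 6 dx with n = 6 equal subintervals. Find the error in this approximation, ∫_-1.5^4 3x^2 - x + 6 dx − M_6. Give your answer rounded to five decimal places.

1.15538

Exact integral: ∫_-1.5^4 f(x) dx = 93.5.
M_6 ≈ 92.3446181.
Error ≈ 93.5 − 92.3446181 ≈ 1.15538.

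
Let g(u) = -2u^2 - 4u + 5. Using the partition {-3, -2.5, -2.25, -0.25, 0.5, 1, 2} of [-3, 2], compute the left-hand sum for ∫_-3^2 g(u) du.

Subinterval widths: 0.5, 0.25, 2, 0.75, 0.5, 1.
Left endpoints: -3, -2.5, -2.25, -0.25, 0.5, 1.
g(-3) = -1, g(-2.5) = 2.5, g(-2.25) = 3.875, g(-0.25) = 5.875, g(0.5) = 2.5, g(1) = -1.
Sum = Σ Δu_i · g(u_i).
Sum = 12.53125.

12.53125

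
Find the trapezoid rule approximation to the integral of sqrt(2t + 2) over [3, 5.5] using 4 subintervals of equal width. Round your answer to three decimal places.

Δt = (5.5 − 3)/4 = 0.625.
f(3) ≈ 2.828, f(3.625) ≈ 3.041, f(4.25) ≈ 3.240, f(4.875) ≈ 3.428, f(5.5) ≈ 3.606.
T_4 = (Δt/2)·[f(t_0) + 2f(t_1) + 2f(t_2) + 2f(t_3) + f(t_4)].
Sum ≈ 8.079.

8.079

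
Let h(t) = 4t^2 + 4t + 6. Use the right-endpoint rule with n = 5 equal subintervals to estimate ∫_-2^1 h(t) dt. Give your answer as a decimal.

Δt = (1 − (-2))/5 = 0.6.
Right endpoints: -1.4, -0.8, -0.2, 0.4, 1.
h(-1.4) = 8.24, h(-0.8) = 5.36, h(-0.2) = 5.36, h(0.4) = 8.24, h(1) = 14.
Sum = Δt · [h(-1.4) + h(-0.8) + h(-0.2) + h(0.4) + h(1)].
Sum = 24.72.

24.72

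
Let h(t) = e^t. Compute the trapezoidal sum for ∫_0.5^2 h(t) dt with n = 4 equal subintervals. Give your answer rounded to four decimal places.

Δt = (2 − 0.5)/4 = 0.375.
h(0.5) ≈ 1.6487, h(0.875) ≈ 2.3989, h(1.25) ≈ 3.4903, h(1.625) ≈ 5.0784, h(2) ≈ 7.3891.
T_4 = (Δt/2)·[h(t_0) + 2h(t_1) + 2h(t_2) + 2h(t_3) + h(t_4)].
Sum ≈ 5.8074.

5.8074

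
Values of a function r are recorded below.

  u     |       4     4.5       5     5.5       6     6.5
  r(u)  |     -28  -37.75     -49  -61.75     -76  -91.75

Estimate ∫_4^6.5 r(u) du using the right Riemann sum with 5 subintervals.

-158.125

Δu = 0.5.
Sum = 0.5·[(-37.75) + (-49) + (-61.75) + (-76) + (-91.75)] = -158.125.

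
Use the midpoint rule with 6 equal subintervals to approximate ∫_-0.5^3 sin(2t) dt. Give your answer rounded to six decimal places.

-0.222330

Δt = (3 − (-0.5))/6 = 7/12.
Midpoints: -5/24, 0.375, 23/24, 37/24, 2.125, 65/24.
f(-5/24) ≈ -0.404715, f(0.375) ≈ 0.681639, f(23/24) ≈ 0.940781, f(37/24) ≈ 0.058226, f(2.125) ≈ -0.894989, f(65/24) ≈ -0.762079.
Sum = Δt · [f(-5/24) + f(0.375) + f(23/24) + ...].
Sum ≈ -0.222330.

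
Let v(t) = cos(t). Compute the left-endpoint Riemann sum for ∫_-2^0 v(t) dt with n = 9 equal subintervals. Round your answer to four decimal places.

Δt = (0 − (-2))/9 = 2/9.
Left endpoints: -2, -16/9, -14/9, -4/3, -10/9, -8/9, -2/3, -4/9, -2/9.
v(-2) ≈ -0.4161, v(-16/9) ≈ -0.2055, v(-14/9) ≈ 0.0152, v(-4/3) ≈ 0.2352, v(-10/9) ≈ 0.4437, v(-8/9) ≈ 0.6303, v(-2/3) ≈ 0.7859, v(-4/9) ≈ 0.9028, v(-2/9) ≈ 0.9754.
Sum = Δt · [v(-2) + v(-16/9) + v(-14/9) + ...].
Sum ≈ 0.7482.

0.7482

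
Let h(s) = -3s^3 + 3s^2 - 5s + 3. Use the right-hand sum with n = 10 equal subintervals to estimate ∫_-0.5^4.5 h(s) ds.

-314.0625

Δs = (4.5 − (-0.5))/10 = 0.5.
Right endpoints: 0, 0.5, 1, 1.5, 2, 2.5, 3, 3.5, 4, 4.5.
h(0) = 3, h(0.5) = 0.875, h(1) = -2, h(1.5) = -7.875, h(2) = -19, h(2.5) = -37.625, h(3) = -66, h(3.5) = -106.375, h(4) = -161, h(4.5) = -232.125.
Sum = Δs · [h(0) + h(0.5) + h(1) + ...].
Sum = -314.0625.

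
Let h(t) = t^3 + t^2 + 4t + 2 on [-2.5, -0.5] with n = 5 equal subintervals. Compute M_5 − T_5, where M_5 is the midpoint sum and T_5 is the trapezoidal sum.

M_5 = -12.49.
T_5 = -12.77.
M_5 − T_5 = 0.28.

0.28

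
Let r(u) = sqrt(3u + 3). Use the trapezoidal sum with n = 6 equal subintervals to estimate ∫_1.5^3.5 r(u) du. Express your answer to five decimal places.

Δu = (3.5 − 1.5)/6 = 1/3.
r(1.5) ≈ 2.73861, r(11/6) ≈ 2.91548, r(13/6) ≈ 3.08221, r(2.5) ≈ 3.24037, r(17/6) ≈ 3.39116, r(19/6) ≈ 3.53553, r(3.5) ≈ 3.67423.
T_6 = (Δu/2)·[r(u_0) + 2r(u_1) + ... + 2r(u_{5}) + r(u_6)].
Sum ≈ 6.45706.

6.45706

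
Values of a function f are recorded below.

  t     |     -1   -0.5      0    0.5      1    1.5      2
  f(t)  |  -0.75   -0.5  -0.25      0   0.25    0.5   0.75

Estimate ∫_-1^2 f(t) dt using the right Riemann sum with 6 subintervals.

Δt = 0.5.
Sum = 0.5·[(-0.5) + (-0.25) + 0 + 0.25 + 0.5 + 0.75] = 0.375.

0.375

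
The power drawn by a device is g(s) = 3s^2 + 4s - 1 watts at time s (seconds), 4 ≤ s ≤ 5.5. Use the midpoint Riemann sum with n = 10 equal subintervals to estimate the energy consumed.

129.3665625

Δs = (5.5 − 4)/10 = 0.15.
Midpoints: 4.075, 4.225, 4.375, 4.525, 4.675, 4.825, 4.975, 5.125, 5.275, 5.425.
g(4.075) = 65.116875, g(4.225) = 69.451875, g(4.375) = 73.921875, g(4.525) = 78.526875, g(4.675) = 83.266875, g(4.825) = 88.141875, g(4.975) = 93.151875, g(5.125) = 98.296875, g(5.275) = 103.576875, g(5.425) = 108.991875.
Sum = Δs · [g(4.075) + g(4.225) + g(4.375) + ...].
Sum = 129.3665625.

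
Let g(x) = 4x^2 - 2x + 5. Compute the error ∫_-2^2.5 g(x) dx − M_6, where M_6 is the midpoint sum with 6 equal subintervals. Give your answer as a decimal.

0.84375

Exact integral: ∫_-2^2.5 g(x) dx = 51.75.
M_6 = 50.90625.
Error = 51.75 − 50.90625 = 0.84375.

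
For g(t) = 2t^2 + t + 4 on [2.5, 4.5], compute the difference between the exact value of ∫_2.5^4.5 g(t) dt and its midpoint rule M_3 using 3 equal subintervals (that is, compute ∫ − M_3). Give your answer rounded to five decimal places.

Exact integral: ∫_2.5^4.5 g(t) dt ≈ 65.3333333.
M_3 ≈ 65.1851852.
Error ≈ 65.3333333 − 65.1851852 ≈ 0.14815.

0.14815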